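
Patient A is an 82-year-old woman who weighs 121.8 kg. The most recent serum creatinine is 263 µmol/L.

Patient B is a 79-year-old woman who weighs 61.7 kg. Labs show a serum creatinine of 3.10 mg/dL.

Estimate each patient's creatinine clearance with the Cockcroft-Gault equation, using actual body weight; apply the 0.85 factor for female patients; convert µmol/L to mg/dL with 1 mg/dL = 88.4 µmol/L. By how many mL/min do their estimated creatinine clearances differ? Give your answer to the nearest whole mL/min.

Patient A: SCr = 263 / 88.4 = 2.975 mg/dL
Patient A: CrCl = (140 − 82) × 121.8 / (72 × 2.975) × 0.85 = 7064.4 / 214.20 × 0.85 ≈ 28.0 mL/min
Patient B: CrCl = (140 − 79) × 61.7 / (72 × 3.1) × 0.85 = 3763.7 / 223.20 × 0.85 ≈ 14.3 mL/min
|28.0 − 14.3| = 13.7 mL/min

14 mL/min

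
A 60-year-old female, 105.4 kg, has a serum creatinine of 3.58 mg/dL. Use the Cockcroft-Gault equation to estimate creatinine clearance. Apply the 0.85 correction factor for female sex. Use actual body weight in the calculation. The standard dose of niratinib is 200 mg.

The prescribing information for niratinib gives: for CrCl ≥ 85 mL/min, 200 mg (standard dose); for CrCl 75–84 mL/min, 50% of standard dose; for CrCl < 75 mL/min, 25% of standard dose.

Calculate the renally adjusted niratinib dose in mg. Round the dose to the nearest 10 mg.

50 mg

CrCl = (140 − 60) × 105.4 / (72 × 3.58) × 0.85 = 8432.0 / 257.76 × 0.85 ≈ 27.8 mL/min
CrCl ≈ 28 mL/min → bracket < 75 mL/min.
25% of 200 mg = 50 mg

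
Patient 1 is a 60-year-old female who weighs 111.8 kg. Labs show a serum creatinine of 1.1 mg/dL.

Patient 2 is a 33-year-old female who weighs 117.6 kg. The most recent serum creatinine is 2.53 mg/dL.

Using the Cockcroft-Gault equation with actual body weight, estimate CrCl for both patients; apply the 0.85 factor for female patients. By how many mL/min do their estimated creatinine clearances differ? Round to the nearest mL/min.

37 mL/min

Patient 1: CrCl = (140 − 60) × 111.8 / (72 × 1.1) × 0.85 = 8944.0 / 79.20 × 0.85 ≈ 96.0 mL/min
Patient 2: CrCl = (140 − 33) × 117.6 / (72 × 2.53) × 0.85 = 12583.2 / 182.16 × 0.85 ≈ 58.7 mL/min
|96.0 − 58.7| = 37.3 mL/min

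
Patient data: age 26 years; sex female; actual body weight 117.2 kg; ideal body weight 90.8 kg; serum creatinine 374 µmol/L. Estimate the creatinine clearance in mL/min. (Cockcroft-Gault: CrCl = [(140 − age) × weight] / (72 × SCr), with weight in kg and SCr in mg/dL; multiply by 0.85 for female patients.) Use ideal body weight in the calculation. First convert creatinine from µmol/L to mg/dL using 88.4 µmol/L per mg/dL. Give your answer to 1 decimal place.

28.9 mL/min

SCr = 374 / 88.4 = 4.231 mg/dL
CrCl = (140 − 26) × 90.8 / (72 × 4.231) × 0.85 = 10351.2 / 304.63 × 0.85 ≈ 28.9 mL/min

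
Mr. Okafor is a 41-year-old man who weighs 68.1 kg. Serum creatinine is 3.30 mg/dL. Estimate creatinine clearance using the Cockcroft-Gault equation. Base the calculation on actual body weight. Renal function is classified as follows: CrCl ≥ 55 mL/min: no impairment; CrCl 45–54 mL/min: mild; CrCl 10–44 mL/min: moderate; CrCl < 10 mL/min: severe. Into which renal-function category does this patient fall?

moderate

CrCl = (140 − 41) × 68.1 / (72 × 3.3) = 6741.9 / 237.60 ≈ 28.4 mL/min
28 mL/min falls in the 'moderate' range.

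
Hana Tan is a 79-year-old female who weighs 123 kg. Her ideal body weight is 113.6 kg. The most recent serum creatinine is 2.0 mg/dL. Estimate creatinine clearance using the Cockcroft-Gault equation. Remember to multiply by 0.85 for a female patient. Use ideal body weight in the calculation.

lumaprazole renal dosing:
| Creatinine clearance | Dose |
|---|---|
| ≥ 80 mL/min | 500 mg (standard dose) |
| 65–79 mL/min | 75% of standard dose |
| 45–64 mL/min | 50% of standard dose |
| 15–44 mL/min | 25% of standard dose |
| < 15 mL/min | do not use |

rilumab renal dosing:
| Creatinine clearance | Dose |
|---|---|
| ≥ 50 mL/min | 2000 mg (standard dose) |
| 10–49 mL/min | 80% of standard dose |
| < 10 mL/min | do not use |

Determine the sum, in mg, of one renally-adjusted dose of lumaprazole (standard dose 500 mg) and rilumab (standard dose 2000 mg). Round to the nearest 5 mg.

CrCl = (140 − 79) × 113.6 / (72 × 2) × 0.85 = 6929.6 / 144.00 × 0.85 ≈ 40.9 mL/min
CrCl ≈ 41 mL/min.
lumaprazole: 15–44 mL/min → 25% of 500 mg = 125 mg.
rilumab: 10–49 mL/min → 80% of 2000 mg = 1600 mg.
Total = 125 + 1600 = 1725 mg.

1725 mg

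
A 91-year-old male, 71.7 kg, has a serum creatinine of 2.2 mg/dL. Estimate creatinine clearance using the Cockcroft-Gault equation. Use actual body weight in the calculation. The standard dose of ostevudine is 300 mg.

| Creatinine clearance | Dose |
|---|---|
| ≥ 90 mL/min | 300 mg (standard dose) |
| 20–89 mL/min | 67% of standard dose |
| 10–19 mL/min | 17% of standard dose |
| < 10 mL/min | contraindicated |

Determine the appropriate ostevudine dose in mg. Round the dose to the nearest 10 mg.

CrCl = (140 − 91) × 71.7 / (72 × 2.2) = 3513.3 / 158.40 ≈ 22.2 mL/min
CrCl ≈ 22 mL/min → bracket 20–89 mL/min.
67% of 300 mg = 201 mg → 200 mg

200 mg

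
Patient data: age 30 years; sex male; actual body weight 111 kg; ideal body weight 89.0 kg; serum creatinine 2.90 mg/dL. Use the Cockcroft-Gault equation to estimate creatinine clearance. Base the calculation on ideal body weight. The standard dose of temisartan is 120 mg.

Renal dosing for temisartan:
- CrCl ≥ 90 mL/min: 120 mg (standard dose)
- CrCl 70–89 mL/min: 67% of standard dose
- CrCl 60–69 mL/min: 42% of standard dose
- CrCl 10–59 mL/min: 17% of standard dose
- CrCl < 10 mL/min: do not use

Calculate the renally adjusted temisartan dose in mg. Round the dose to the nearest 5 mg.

20 mg

CrCl = (140 − 30) × 89 / (72 × 2.9) = 9790.0 / 208.80 ≈ 46.9 mL/min
CrCl ≈ 47 mL/min → bracket 10–59 mL/min.
17% of 120 mg = 20.4 mg → 20 mg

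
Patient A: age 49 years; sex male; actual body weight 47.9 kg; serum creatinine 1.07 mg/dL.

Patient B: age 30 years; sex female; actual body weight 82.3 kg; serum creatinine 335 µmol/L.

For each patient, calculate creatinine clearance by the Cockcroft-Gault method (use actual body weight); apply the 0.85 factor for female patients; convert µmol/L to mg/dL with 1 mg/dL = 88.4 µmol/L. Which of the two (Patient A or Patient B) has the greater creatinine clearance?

Patient A: CrCl = (140 − 49) × 47.9 / (72 × 1.07) = 4358.9 / 77.04 ≈ 56.6 mL/min
Patient B: SCr = 335 / 88.4 = 3.79 mg/dL
Patient B: CrCl = (140 − 30) × 82.3 / (72 × 3.79) × 0.85 = 9053.0 / 272.88 × 0.85 ≈ 28.2 mL/min
56.6 vs 28.2 mL/min → Patient A is higher.

Patient A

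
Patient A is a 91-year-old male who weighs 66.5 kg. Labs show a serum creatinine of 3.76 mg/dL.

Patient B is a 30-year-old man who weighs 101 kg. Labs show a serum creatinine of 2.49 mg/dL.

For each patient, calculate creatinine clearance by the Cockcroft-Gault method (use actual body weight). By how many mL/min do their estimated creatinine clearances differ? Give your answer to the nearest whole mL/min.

50 mL/min

Patient A: CrCl = (140 − 91) × 66.5 / (72 × 3.76) = 3258.5 / 270.72 ≈ 12.0 mL/min
Patient B: CrCl = (140 − 30) × 101 / (72 × 2.49) = 11110.0 / 179.28 ≈ 62.0 mL/min
|12.0 − 62.0| = 50.0 mL/min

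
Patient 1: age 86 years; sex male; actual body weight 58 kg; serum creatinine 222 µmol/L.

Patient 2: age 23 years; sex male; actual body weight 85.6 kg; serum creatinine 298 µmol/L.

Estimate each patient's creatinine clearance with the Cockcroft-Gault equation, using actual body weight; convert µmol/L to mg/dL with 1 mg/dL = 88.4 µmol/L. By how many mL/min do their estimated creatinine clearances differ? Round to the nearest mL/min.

24 mL/min

Patient 1: SCr = 222 / 88.4 = 2.511 mg/dL
Patient 1: CrCl = (140 − 86) × 58 / (72 × 2.511) = 3132.0 / 180.79 ≈ 17.3 mL/min
Patient 2: SCr = 298 / 88.4 = 3.371 mg/dL
Patient 2: CrCl = (140 − 23) × 85.6 / (72 × 3.371) = 10015.2 / 242.71 ≈ 41.3 mL/min
|17.3 − 41.3| = 24.0 mL/min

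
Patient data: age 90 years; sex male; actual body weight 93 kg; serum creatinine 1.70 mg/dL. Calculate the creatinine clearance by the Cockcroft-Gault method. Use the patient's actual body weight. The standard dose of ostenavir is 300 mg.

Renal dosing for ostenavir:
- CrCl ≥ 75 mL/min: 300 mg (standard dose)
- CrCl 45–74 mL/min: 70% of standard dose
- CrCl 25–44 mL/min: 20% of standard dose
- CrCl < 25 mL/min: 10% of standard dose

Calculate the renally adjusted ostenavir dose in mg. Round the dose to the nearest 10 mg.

60 mg

CrCl = (140 − 90) × 93 / (72 × 1.7) = 4650.0 / 122.40 ≈ 38.0 mL/min
CrCl ≈ 38 mL/min → bracket 25–44 mL/min.
20% of 300 mg = 60 mg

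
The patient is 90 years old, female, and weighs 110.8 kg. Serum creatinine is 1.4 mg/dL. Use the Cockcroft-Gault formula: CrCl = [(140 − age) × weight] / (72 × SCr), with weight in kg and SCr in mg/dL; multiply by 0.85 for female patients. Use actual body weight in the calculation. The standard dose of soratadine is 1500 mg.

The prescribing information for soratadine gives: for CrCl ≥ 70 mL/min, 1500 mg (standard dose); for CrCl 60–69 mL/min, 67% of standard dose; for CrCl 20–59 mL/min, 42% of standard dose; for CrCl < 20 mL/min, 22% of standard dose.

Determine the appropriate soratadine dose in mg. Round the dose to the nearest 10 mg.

CrCl = (140 − 90) × 110.8 / (72 × 1.4) × 0.85 = 5540.0 / 100.80 × 0.85 ≈ 46.7 mL/min
CrCl ≈ 47 mL/min → bracket 20–59 mL/min.
42% of 1500 mg = 630 mg

630 mg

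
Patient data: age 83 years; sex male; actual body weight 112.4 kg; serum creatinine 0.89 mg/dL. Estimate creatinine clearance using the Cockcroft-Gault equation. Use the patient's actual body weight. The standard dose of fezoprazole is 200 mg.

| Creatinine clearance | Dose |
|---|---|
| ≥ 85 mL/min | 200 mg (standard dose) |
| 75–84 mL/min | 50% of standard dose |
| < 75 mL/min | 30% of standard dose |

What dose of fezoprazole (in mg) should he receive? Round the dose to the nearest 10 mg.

CrCl = (140 − 83) × 112.4 / (72 × 0.89) = 6406.8 / 64.08 ≈ 100.0 mL/min
CrCl ≈ 100 mL/min → bracket ≥ 85 mL/min.
100% of 200 mg = 200 mg

200 mg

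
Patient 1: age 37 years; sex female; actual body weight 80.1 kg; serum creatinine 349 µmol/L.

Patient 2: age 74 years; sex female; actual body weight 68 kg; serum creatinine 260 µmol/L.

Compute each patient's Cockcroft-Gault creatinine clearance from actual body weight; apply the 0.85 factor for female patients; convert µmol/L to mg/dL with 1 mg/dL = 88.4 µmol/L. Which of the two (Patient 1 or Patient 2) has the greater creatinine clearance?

Patient 1: SCr = 349 / 88.4 = 3.948 mg/dL
Patient 1: CrCl = (140 − 37) × 80.1 / (72 × 3.948) × 0.85 = 8250.3 / 284.26 × 0.85 ≈ 24.7 mL/min
Patient 2: SCr = 260 / 88.4 = 2.941 mg/dL
Patient 2: CrCl = (140 − 74) × 68 / (72 × 2.941) × 0.85 = 4488.0 / 211.75 × 0.85 ≈ 18.0 mL/min
24.7 vs 18.0 mL/min → Patient 1 is higher.

Patient 1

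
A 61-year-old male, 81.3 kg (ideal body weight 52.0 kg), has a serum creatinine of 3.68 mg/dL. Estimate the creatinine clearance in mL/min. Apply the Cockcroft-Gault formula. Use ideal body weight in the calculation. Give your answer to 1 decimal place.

15.5 mL/min

CrCl = (140 − 61) × 52 / (72 × 3.68) = 4108.0 / 264.96 ≈ 15.5 mL/min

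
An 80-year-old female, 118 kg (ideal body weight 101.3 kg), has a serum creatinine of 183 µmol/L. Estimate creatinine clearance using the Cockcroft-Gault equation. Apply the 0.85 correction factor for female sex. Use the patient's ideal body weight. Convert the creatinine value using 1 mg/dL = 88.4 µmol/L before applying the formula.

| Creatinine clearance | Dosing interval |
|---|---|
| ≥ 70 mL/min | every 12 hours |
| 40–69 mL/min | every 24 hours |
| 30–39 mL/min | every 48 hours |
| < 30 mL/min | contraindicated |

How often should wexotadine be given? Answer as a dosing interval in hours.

SCr = 183 / 88.4 = 2.07 mg/dL
CrCl = (140 − 80) × 101.3 / (72 × 2.07) × 0.85 = 6078.0 / 149.04 × 0.85 ≈ 34.7 mL/min
CrCl ≈ 35 mL/min → bracket 30–39 mL/min → every 48 hours.

every 48 hours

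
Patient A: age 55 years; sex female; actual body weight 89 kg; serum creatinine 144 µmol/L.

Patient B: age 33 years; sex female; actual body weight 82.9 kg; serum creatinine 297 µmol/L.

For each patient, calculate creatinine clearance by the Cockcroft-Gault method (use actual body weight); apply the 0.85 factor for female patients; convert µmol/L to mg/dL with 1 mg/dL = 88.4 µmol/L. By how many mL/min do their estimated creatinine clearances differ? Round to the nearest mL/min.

Patient A: SCr = 144 / 88.4 = 1.629 mg/dL
Patient A: CrCl = (140 − 55) × 89 / (72 × 1.629) × 0.85 = 7565.0 / 117.29 × 0.85 ≈ 54.8 mL/min
Patient B: SCr = 297 / 88.4 = 3.36 mg/dL
Patient B: CrCl = (140 − 33) × 82.9 / (72 × 3.36) × 0.85 = 8870.3 / 241.92 × 0.85 ≈ 31.2 mL/min
|54.8 − 31.2| = 23.6 mL/min

24 mL/min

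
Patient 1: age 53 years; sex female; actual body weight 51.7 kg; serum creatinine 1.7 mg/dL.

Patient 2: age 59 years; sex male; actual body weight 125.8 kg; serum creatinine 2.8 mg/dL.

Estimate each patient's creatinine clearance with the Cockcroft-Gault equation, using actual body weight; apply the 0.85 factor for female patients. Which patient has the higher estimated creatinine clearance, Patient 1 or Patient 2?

Patient 2

Patient 1: CrCl = (140 − 53) × 51.7 / (72 × 1.7) × 0.85 = 4497.9 / 122.40 × 0.85 ≈ 31.2 mL/min
Patient 2: CrCl = (140 − 59) × 125.8 / (72 × 2.8) = 10189.8 / 201.60 ≈ 50.5 mL/min
31.2 vs 50.5 mL/min → Patient 2 is higher.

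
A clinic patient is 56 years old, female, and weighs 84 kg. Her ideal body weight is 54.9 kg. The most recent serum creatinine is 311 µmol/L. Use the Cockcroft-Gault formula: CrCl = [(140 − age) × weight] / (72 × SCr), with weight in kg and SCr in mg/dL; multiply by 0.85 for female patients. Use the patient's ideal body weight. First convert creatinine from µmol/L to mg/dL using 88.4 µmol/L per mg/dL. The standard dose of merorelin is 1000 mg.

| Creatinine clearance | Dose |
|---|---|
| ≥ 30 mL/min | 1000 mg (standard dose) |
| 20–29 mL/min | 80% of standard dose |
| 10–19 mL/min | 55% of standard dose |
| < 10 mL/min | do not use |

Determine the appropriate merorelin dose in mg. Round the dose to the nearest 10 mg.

550 mg

SCr = 311 / 88.4 = 3.518 mg/dL
CrCl = (140 − 56) × 54.9 / (72 × 3.518) × 0.85 = 4611.6 / 253.30 × 0.85 ≈ 15.5 mL/min
CrCl ≈ 15 mL/min → bracket 10–19 mL/min.
55% of 1000 mg = 550 mg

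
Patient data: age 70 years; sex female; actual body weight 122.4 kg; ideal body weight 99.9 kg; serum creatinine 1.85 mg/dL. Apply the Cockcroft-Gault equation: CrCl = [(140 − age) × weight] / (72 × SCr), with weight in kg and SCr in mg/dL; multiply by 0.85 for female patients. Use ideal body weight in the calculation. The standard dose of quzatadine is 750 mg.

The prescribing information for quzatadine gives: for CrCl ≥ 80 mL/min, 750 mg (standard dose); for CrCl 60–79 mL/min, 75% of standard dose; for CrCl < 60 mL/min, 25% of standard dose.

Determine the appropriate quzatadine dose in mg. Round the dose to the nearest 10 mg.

CrCl = (140 − 70) × 99.9 / (72 × 1.85) × 0.85 = 6993.0 / 133.20 × 0.85 ≈ 44.6 mL/min
CrCl ≈ 45 mL/min → bracket < 60 mL/min.
25% of 750 mg = 187.5 mg → 190 mg

190 mg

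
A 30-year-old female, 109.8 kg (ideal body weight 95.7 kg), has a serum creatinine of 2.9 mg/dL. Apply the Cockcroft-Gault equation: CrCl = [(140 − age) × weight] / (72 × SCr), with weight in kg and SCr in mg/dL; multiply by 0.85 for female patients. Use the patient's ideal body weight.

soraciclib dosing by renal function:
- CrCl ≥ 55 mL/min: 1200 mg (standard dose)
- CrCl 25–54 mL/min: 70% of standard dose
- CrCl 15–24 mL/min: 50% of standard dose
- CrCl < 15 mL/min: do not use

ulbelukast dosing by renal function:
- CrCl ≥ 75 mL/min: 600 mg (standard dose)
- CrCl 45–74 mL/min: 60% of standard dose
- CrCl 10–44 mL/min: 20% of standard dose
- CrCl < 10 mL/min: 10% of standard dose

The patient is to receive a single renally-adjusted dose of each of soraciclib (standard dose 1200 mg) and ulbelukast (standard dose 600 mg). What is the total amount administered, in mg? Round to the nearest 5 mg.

960 mg

CrCl = (140 − 30) × 95.7 / (72 × 2.9) × 0.85 = 10527.0 / 208.80 × 0.85 ≈ 42.9 mL/min
CrCl ≈ 43 mL/min.
soraciclib: 25–54 mL/min → 70% of 1200 mg = 840 mg.
ulbelukast: 10–44 mL/min → 20% of 600 mg = 120 mg.
Total = 840 + 120 = 960 mg.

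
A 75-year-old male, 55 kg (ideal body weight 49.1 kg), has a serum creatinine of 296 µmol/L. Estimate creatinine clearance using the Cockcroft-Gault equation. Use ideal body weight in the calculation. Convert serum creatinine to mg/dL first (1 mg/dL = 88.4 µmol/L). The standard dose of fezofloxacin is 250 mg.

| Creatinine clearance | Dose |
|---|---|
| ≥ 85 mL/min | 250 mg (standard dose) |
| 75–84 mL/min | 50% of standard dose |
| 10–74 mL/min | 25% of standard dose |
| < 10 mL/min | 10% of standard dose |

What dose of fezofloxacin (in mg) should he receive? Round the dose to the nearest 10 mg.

60 mg

SCr = 296 / 88.4 = 3.348 mg/dL
CrCl = (140 − 75) × 49.1 / (72 × 3.348) = 3191.5 / 241.06 ≈ 13.2 mL/min
CrCl ≈ 13 mL/min → bracket 10–74 mL/min.
25% of 250 mg = 62.5 mg → 60 mg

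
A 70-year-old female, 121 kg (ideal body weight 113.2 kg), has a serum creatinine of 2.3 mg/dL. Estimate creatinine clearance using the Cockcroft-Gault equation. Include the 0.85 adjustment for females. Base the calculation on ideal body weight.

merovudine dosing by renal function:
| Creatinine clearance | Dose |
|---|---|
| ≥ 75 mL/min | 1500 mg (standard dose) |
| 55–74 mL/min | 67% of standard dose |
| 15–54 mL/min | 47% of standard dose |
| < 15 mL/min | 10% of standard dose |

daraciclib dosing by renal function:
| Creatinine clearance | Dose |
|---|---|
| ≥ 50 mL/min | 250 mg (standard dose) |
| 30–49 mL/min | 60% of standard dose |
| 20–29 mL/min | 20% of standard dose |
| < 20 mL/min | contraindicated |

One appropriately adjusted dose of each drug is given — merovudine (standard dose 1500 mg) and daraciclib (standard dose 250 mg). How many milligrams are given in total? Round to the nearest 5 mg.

CrCl = (140 − 70) × 113.2 / (72 × 2.3) × 0.85 = 7924.0 / 165.60 × 0.85 ≈ 40.7 mL/min
CrCl ≈ 41 mL/min.
merovudine: 15–54 mL/min → 47% of 1500 mg = 705 mg.
daraciclib: 30–49 mL/min → 60% of 250 mg = 150 mg.
Total = 705 + 150 = 855 mg.

855 mg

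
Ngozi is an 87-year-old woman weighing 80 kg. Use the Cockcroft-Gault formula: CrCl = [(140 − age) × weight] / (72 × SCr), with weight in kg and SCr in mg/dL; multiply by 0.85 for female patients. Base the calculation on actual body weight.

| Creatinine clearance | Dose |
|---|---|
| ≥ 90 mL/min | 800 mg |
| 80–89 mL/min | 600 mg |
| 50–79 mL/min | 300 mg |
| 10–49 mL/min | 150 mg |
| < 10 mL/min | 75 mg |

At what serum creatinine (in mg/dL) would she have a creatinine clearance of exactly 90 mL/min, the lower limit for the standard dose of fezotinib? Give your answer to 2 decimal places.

Standard dose requires CrCl ≥ 90 mL/min.
Set (140 − 87) × 80 × 0.85 / (72 × SCr) = 90
SCr = (140 − 87) × 80 × 0.85 / (72 × 90) = 0.556 mg/dL

0.56 mg/dL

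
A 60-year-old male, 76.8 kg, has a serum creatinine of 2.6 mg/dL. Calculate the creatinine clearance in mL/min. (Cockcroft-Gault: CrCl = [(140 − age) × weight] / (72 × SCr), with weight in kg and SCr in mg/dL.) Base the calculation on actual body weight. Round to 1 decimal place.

32.8 mL/min

CrCl = (140 − 60) × 76.8 / (72 × 2.6) = 6144.0 / 187.20 ≈ 32.8 mL/min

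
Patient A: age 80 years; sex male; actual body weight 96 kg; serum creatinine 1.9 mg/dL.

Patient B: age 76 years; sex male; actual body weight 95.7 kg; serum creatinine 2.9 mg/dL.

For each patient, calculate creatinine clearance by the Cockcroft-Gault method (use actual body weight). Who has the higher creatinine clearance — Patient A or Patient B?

Patient A

Patient A: CrCl = (140 − 80) × 96 / (72 × 1.9) = 5760.0 / 136.80 ≈ 42.1 mL/min
Patient B: CrCl = (140 − 76) × 95.7 / (72 × 2.9) = 6124.8 / 208.80 ≈ 29.3 mL/min
42.1 vs 29.3 mL/min → Patient A is higher.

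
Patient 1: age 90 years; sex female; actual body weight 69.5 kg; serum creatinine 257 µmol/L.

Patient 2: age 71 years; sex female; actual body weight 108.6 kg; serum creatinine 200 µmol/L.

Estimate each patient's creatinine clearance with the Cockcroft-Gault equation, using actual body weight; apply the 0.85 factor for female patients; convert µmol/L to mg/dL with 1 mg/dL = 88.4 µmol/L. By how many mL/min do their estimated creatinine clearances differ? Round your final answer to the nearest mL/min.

Patient 1: SCr = 257 / 88.4 = 2.907 mg/dL
Patient 1: CrCl = (140 − 90) × 69.5 / (72 × 2.907) × 0.85 = 3475.0 / 209.30 × 0.85 ≈ 14.1 mL/min
Patient 2: SCr = 200 / 88.4 = 2.262 mg/dL
Patient 2: CrCl = (140 − 71) × 108.6 / (72 × 2.262) × 0.85 = 7493.4 / 162.86 × 0.85 ≈ 39.1 mL/min
|14.1 − 39.1| = 25.0 mL/min

25 mL/min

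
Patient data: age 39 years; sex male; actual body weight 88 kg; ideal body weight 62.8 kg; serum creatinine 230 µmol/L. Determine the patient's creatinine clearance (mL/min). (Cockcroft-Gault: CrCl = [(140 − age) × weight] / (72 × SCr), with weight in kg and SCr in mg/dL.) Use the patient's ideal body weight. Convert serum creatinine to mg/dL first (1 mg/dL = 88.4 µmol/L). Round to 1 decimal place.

SCr = 230 / 88.4 = 2.602 mg/dL
CrCl = (140 − 39) × 62.8 / (72 × 2.602) = 6342.8 / 187.34 ≈ 33.9 mL/min

33.9 mL/min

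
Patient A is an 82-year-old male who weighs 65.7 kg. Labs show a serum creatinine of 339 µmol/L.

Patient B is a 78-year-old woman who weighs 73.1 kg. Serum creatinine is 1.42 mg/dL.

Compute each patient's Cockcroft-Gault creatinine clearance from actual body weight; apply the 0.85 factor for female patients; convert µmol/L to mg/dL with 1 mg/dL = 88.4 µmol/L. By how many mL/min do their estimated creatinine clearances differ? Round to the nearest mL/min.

Patient A: SCr = 339 / 88.4 = 3.835 mg/dL
Patient A: CrCl = (140 − 82) × 65.7 / (72 × 3.835) = 3810.6 / 276.12 ≈ 13.8 mL/min
Patient B: CrCl = (140 − 78) × 73.1 / (72 × 1.42) × 0.85 = 4532.2 / 102.24 × 0.85 ≈ 37.7 mL/min
|13.8 − 37.7| = 23.9 mL/min

24 mL/min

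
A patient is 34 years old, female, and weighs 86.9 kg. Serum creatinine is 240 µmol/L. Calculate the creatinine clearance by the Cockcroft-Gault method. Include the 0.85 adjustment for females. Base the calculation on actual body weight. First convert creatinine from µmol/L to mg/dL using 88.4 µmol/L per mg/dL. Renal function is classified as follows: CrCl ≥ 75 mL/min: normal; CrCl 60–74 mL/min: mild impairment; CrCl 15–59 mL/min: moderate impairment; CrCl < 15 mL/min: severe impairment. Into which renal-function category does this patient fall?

SCr = 240 / 88.4 = 2.715 mg/dL
CrCl = (140 − 34) × 86.9 / (72 × 2.715) × 0.85 = 9211.4 / 195.48 × 0.85 ≈ 40.1 mL/min
40 mL/min falls in the 'moderate impairment' range.

moderate impairment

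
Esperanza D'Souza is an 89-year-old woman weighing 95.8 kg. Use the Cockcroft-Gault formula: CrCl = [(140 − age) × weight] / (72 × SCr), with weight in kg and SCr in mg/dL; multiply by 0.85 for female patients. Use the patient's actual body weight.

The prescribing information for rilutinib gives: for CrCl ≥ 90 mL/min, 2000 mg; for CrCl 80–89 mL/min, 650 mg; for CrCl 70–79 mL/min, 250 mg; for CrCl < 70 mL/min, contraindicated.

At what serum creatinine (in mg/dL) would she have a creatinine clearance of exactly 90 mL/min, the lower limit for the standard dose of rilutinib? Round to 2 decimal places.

0.64 mg/dL

Standard dose requires CrCl ≥ 90 mL/min.
Set (140 − 89) × 95.8 × 0.85 / (72 × SCr) = 90
SCr = (140 − 89) × 95.8 × 0.85 / (72 × 90) = 0.641 mg/dL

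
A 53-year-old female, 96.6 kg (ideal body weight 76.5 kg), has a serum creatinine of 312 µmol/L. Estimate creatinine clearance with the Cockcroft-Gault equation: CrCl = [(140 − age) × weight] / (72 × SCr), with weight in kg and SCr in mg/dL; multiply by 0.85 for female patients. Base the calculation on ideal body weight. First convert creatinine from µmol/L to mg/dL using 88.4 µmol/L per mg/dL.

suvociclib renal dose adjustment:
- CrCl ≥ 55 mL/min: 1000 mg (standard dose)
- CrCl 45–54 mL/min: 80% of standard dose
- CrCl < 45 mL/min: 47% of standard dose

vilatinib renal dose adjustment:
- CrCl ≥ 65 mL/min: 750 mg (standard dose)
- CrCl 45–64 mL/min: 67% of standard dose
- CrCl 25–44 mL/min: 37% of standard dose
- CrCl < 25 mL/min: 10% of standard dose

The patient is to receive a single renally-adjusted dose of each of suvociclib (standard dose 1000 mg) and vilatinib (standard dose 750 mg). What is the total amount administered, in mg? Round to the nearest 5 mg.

SCr = 312 / 88.4 = 3.529 mg/dL
CrCl = (140 − 53) × 76.5 / (72 × 3.529) × 0.85 = 6655.5 / 254.09 × 0.85 ≈ 22.3 mL/min
CrCl ≈ 22 mL/min.
suvociclib: < 45 mL/min → 47% of 1000 mg = 470 mg.
vilatinib: < 25 mL/min → 10% of 750 mg = 75 mg.
Total = 470 + 75 = 545 mg.

545 mg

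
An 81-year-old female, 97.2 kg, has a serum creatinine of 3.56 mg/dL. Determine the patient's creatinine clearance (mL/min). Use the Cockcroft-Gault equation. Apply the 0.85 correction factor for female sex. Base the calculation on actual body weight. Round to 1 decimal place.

CrCl = (140 − 81) × 97.2 / (72 × 3.56) × 0.85 = 5734.8 / 256.32 × 0.85 ≈ 19.0 mL/min

19.0 mL/min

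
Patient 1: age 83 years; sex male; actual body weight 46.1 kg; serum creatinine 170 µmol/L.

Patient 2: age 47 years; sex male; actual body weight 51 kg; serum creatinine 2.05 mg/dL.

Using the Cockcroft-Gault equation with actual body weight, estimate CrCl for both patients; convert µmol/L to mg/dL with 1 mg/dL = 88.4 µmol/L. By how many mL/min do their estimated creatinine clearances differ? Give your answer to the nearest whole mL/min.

Patient 1: SCr = 170 / 88.4 = 1.923 mg/dL
Patient 1: CrCl = (140 − 83) × 46.1 / (72 × 1.923) = 2627.7 / 138.46 ≈ 19.0 mL/min
Patient 2: CrCl = (140 − 47) × 51 / (72 × 2.05) = 4743.0 / 147.60 ≈ 32.1 mL/min
|19.0 − 32.1| = 13.1 mL/min

13 mL/min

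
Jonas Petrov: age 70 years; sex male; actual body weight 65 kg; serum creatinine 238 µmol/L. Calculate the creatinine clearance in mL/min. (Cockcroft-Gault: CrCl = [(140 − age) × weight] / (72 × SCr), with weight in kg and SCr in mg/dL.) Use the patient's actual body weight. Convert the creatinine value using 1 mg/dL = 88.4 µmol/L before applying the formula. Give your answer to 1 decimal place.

23.5 mL/min

SCr = 238 / 88.4 = 2.692 mg/dL
CrCl = (140 − 70) × 65 / (72 × 2.692) = 4550.0 / 193.82 ≈ 23.5 mL/min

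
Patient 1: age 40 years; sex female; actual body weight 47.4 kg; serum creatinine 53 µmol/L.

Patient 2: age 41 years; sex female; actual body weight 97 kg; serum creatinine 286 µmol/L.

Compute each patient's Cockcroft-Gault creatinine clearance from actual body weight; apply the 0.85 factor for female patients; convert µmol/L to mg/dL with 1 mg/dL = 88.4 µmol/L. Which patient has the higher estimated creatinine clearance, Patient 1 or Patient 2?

Patient 1: SCr = 53 / 88.4 = 0.6 mg/dL
Patient 1: CrCl = (140 − 40) × 47.4 / (72 × 0.6) × 0.85 = 4740.0 / 43.20 × 0.85 ≈ 93.3 mL/min
Patient 2: SCr = 286 / 88.4 = 3.235 mg/dL
Patient 2: CrCl = (140 − 41) × 97 / (72 × 3.235) × 0.85 = 9603.0 / 232.92 × 0.85 ≈ 35.0 mL/min
93.3 vs 35.0 mL/min → Patient 1 is higher.

Patient 1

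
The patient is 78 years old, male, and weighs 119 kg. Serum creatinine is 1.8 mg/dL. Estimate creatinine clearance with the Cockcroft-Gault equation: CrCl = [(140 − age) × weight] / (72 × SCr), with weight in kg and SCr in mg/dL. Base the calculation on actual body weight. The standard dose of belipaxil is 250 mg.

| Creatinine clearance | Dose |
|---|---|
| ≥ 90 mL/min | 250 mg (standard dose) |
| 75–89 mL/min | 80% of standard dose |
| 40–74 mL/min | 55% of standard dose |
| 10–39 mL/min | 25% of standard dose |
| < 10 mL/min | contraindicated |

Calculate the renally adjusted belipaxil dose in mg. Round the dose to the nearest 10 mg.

CrCl = (140 − 78) × 119 / (72 × 1.8) = 7378.0 / 129.60 ≈ 56.9 mL/min
CrCl ≈ 57 mL/min → bracket 40–74 mL/min.
55% of 250 mg = 137.5 mg → 140 mg

140 mg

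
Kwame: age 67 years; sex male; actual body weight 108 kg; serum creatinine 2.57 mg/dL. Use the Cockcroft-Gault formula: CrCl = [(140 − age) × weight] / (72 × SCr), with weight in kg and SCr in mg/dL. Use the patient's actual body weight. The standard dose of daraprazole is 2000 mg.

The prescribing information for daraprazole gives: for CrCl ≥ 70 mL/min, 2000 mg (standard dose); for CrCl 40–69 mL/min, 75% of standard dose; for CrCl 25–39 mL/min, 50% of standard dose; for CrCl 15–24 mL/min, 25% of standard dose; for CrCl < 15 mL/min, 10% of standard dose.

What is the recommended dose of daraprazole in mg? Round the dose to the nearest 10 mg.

CrCl = (140 − 67) × 108 / (72 × 2.57) = 7884.0 / 185.04 ≈ 42.6 mL/min
CrCl ≈ 43 mL/min → bracket 40–69 mL/min.
75% of 2000 mg = 1500 mg

1500 mg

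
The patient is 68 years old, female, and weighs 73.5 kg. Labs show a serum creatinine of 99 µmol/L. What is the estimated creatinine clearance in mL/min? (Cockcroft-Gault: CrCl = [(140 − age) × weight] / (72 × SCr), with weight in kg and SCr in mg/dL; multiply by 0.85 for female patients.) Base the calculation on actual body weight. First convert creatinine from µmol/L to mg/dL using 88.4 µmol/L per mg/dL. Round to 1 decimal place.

55.8 mL/min

SCr = 99 / 88.4 = 1.12 mg/dL
CrCl = (140 − 68) × 73.5 / (72 × 1.12) × 0.85 = 5292.0 / 80.64 × 0.85 ≈ 55.8 mL/min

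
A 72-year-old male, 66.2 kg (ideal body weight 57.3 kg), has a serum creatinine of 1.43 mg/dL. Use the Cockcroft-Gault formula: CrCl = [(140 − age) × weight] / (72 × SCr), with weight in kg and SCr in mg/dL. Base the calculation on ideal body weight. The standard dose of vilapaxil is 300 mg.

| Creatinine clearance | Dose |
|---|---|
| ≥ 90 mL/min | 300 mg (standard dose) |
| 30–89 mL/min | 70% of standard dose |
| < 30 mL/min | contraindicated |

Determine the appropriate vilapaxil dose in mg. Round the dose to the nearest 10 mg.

CrCl = (140 − 72) × 57.3 / (72 × 1.43) = 3896.4 / 102.96 ≈ 37.8 mL/min
CrCl ≈ 38 mL/min → bracket 30–89 mL/min.
70% of 300 mg = 210 mg

210 mg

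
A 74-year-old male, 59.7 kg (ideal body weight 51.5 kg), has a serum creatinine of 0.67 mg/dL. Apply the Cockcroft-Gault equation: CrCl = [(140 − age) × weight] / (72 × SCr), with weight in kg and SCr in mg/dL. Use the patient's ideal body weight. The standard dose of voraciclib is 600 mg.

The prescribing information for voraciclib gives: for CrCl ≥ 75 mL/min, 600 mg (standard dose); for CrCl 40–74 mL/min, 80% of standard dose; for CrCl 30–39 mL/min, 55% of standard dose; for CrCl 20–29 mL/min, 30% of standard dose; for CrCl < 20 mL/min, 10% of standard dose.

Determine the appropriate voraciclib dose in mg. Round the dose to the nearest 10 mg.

CrCl = (140 − 74) × 51.5 / (72 × 0.67) = 3399.0 / 48.24 ≈ 70.5 mL/min
CrCl ≈ 70 mL/min → bracket 40–74 mL/min.
80% of 600 mg = 480 mg

480 mg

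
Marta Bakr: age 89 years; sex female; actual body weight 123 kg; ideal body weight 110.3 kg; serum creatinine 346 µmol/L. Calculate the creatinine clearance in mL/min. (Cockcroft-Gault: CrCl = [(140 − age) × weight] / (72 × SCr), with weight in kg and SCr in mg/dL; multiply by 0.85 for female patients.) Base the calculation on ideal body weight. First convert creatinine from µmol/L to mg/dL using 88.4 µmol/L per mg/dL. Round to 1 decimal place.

17.0 mL/min

SCr = 346 / 88.4 = 3.914 mg/dL
CrCl = (140 − 89) × 110.3 / (72 × 3.914) × 0.85 = 5625.3 / 281.81 × 0.85 ≈ 17.0 mL/min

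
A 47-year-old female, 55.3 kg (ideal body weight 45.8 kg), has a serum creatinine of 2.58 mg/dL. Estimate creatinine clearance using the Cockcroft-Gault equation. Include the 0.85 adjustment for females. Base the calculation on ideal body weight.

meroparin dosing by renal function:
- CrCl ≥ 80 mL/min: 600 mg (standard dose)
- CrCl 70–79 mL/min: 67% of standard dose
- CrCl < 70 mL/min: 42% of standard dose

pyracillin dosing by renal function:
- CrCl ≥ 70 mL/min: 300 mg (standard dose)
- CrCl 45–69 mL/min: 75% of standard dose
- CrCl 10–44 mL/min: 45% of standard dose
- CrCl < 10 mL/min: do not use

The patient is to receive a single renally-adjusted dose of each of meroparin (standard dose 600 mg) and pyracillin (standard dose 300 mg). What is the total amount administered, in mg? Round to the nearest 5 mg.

CrCl = (140 − 47) × 45.8 / (72 × 2.58) × 0.85 = 4259.4 / 185.76 × 0.85 ≈ 19.5 mL/min
CrCl ≈ 19 mL/min.
meroparin: < 70 mL/min → 42% of 600 mg = 252 mg.
pyracillin: 10–44 mL/min → 45% of 300 mg = 135 mg.
Total = 252 + 135 = 387 mg.

385 mg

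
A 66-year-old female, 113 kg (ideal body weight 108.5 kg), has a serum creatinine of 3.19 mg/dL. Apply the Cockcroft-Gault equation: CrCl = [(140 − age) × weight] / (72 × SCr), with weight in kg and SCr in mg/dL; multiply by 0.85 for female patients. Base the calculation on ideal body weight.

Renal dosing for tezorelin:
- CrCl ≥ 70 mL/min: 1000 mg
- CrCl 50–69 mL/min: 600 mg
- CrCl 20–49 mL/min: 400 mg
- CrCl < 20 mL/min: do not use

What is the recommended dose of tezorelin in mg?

CrCl = (140 − 66) × 108.5 / (72 × 3.19) × 0.85 = 8029.0 / 229.68 × 0.85 ≈ 29.7 mL/min
CrCl ≈ 30 mL/min → bracket 20–49 mL/min.
Dose for this bracket: 400 mg.

400 mg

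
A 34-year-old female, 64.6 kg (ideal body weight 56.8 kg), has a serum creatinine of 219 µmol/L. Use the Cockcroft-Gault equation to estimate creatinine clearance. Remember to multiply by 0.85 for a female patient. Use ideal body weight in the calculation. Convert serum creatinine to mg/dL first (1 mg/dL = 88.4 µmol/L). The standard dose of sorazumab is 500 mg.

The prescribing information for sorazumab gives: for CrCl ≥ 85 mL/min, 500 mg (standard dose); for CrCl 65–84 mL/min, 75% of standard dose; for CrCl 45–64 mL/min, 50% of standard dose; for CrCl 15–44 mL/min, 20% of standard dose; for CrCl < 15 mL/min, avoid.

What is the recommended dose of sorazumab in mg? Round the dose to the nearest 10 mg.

100 mg

SCr = 219 / 88.4 = 2.477 mg/dL
CrCl = (140 − 34) × 56.8 / (72 × 2.477) × 0.85 = 6020.8 / 178.34 × 0.85 ≈ 28.7 mL/min
CrCl ≈ 29 mL/min → bracket 15–44 mL/min.
20% of 500 mg = 100 mg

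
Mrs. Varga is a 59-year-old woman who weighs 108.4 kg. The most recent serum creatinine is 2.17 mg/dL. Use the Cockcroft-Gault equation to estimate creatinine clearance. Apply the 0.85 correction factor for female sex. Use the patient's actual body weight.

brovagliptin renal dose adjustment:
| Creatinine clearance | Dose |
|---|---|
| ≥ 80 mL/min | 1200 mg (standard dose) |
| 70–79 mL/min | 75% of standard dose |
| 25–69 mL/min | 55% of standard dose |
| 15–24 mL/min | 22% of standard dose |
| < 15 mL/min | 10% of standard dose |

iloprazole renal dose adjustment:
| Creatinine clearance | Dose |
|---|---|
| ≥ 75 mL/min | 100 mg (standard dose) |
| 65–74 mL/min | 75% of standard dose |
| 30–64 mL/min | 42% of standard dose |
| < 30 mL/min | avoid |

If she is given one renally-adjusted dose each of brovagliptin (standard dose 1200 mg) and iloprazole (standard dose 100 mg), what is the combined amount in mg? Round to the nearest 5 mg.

CrCl = (140 − 59) × 108.4 / (72 × 2.17) × 0.85 = 8780.4 / 156.24 × 0.85 ≈ 47.8 mL/min
CrCl ≈ 48 mL/min.
brovagliptin: 25–69 mL/min → 55% of 1200 mg = 660 mg.
iloprazole: 30–64 mL/min → 42% of 100 mg = 42 mg.
Total = 660 + 42 = 702 mg.

700 mg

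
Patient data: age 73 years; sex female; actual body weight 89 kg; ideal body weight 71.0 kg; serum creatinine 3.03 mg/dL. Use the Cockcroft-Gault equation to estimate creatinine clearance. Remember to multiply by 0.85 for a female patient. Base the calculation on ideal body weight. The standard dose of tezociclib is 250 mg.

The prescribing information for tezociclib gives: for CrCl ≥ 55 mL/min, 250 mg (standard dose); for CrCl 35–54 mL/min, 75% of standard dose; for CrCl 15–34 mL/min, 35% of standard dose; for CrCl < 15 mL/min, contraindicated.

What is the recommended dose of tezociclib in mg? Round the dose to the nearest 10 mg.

90 mg

CrCl = (140 − 73) × 71 / (72 × 3.03) × 0.85 = 4757.0 / 218.16 × 0.85 ≈ 18.5 mL/min
CrCl ≈ 19 mL/min → bracket 15–34 mL/min.
35% of 250 mg = 87.5 mg → 90 mg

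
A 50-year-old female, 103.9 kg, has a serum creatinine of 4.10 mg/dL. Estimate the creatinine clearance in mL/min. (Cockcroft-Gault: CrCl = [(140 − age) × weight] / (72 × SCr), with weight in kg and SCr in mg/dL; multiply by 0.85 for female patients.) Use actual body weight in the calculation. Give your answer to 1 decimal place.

CrCl = (140 − 50) × 103.9 / (72 × 4.1) × 0.85 = 9351.0 / 295.20 × 0.85 ≈ 26.9 mL/min

26.9 mL/min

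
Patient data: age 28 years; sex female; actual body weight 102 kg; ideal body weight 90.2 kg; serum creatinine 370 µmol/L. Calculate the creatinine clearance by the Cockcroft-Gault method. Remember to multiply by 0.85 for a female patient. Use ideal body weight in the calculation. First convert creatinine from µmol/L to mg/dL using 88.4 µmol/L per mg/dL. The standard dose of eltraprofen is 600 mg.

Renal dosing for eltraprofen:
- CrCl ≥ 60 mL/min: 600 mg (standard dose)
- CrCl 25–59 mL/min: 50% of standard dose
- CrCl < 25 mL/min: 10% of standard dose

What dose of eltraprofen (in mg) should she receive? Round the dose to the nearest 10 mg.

SCr = 370 / 88.4 = 4.186 mg/dL
CrCl = (140 − 28) × 90.2 / (72 × 4.186) × 0.85 = 10102.4 / 301.39 × 0.85 ≈ 28.5 mL/min
CrCl ≈ 28 mL/min → bracket 25–59 mL/min.
50% of 600 mg = 300 mg

300 mg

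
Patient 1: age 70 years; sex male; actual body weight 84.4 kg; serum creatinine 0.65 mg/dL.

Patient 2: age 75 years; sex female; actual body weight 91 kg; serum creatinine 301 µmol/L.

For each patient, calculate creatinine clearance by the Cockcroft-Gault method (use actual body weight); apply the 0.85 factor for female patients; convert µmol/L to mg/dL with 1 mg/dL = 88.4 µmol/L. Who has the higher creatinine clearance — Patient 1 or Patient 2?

Patient 1: CrCl = (140 − 70) × 84.4 / (72 × 0.65) = 5908.0 / 46.80 ≈ 126.2 mL/min
Patient 2: SCr = 301 / 88.4 = 3.405 mg/dL
Patient 2: CrCl = (140 − 75) × 91 / (72 × 3.405) × 0.85 = 5915.0 / 245.16 × 0.85 ≈ 20.5 mL/min
126.2 vs 20.5 mL/min → Patient 1 is higher.

Patient 1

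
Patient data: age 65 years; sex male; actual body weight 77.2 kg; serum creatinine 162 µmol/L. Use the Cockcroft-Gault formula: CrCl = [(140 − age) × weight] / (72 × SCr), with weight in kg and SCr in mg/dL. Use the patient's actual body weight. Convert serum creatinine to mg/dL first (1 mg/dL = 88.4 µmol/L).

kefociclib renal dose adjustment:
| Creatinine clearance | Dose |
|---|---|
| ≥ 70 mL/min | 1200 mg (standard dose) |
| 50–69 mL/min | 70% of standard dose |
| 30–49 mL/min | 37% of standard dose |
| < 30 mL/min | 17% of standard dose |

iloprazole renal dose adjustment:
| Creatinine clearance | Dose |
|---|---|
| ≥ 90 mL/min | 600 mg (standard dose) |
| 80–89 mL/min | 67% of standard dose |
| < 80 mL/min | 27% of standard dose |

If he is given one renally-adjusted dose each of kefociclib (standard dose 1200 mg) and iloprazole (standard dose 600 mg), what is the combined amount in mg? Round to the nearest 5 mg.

605 mg

SCr = 162 / 88.4 = 1.833 mg/dL
CrCl = (140 − 65) × 77.2 / (72 × 1.833) = 5790.0 / 131.98 ≈ 43.9 mL/min
CrCl ≈ 44 mL/min.
kefociclib: 30–49 mL/min → 37% of 1200 mg = 444 mg.
iloprazole: < 80 mL/min → 27% of 600 mg = 162 mg.
Total = 444 + 162 = 606 mg.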